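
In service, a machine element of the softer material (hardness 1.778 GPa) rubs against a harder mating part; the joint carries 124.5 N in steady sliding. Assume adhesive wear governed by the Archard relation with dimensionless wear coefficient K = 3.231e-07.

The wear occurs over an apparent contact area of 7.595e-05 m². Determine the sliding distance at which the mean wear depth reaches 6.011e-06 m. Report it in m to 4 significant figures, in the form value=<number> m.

value=2.018e+04 m

The computation holds exact precision. Intermediate values appear rounded; a single final rounding, at four significant figures.
Convert: Hardness H = 1.778 GPa = 1.778e+09 Pa.
Working in SI base units: W = 124.5 N, H = 1.778e+09 Pa, K = 3.231e-07.
Allowed volume V_lim = h_lim·A = 6.011e-06 · 7.595e-05 = 4.565e-10 m³.
Life L = V_lim·H/(K·W) = 4.565e-10 · 1.778e+09 / (3.231e-07 · 124.5) = 2.018e+04 m.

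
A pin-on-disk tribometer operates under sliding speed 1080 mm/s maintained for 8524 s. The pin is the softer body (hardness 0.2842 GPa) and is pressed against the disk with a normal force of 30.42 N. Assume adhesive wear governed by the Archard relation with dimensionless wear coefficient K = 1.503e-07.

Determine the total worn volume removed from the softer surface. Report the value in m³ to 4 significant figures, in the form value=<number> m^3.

value=1.481e-10 m^3

The intermediates are shown rounded — all arithmetic holds full precision. Rounded just once to four significant digits.
Sliding speed v = 1080 mm/s = 1.080 m/s. Distance covered L = v·t = 1.080 m/s × 8524 s = 9206 m.
Hardness H = 0.2842 GPa = 2.842e+08 Pa.
SI base units throughout: W = 30.42 N, H = 2.842e+08 Pa, K = 1.503e-07.
Archard relation: V = K·W·L/H = 1.503e-07 · 30.42 · 9206 / 2.842e+08 = 1.481e-10 m³.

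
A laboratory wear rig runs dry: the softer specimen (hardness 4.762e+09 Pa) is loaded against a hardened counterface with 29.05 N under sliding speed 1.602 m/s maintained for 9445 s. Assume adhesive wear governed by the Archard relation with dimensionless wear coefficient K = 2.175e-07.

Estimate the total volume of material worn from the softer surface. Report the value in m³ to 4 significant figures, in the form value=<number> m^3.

Every step runs at full float precision; intermediate values are shown rounded — a lone final rounding: 4 significant digits.
Convert: Sliding distance L = v·t = 1.602 m/s × 9445 s = 1.513e+04 m.
As SI base values: W = 29.05 N, H = 4.762e+09 Pa, K = 2.175e-07.
Archard volume V = K·W·L/H = 2.175e-07 · 29.05 · 1.513e+04 / 4.762e+09 = 2.008e-11 m³.

value=2.008e-11 m^3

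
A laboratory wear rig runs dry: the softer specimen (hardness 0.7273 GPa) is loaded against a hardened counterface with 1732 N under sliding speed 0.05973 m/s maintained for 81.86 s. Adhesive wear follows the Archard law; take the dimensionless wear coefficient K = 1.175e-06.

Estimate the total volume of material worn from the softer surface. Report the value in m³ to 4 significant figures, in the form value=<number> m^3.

All arithmetic holds exact precision; the intermediates are printed rounded; rounded once at the end, at 4 significant digits.
Path length L = v·t = 0.05973 m/s × 81.86 s = 4.889 m.
Hardness H = 0.7273 GPa = 7.273e+08 Pa.
In SI base units: W = 1732 N, H = 7.273e+08 Pa, K = 1.175e-06.
Worn volume V = K·W·L/H = 1.175e-06 · 1732 · 4.889 / 7.273e+08 = 1.368e-11 m³.

value=1.368e-11 m^3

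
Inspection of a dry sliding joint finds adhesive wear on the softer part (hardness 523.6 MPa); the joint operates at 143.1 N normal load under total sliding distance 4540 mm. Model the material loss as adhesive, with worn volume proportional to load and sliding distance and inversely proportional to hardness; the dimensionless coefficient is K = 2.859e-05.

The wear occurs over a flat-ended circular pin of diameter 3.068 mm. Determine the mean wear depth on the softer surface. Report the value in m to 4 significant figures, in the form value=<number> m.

value=4.799e-06 m

The intermediates are shown rounded. The algebra maintains exact precision, and rounded just once to 4 significant figures.
Convert: Total distance L = 4540 mm = 4.540 m.
Convert: Hardness H = 523.6 MPa = 5.236e+08 Pa.
Convert: Pin diameter d = 3.068 mm = 0.003068 m. Contact area A = π·d²/4 = π·(0.003068 m)²/4 = 7.393e-06 m².
Collected in SI base units: W = 143.1 N, H = 5.236e+08 Pa, K = 2.859e-05.
By Archard's law, V = K·W·L/H = 2.859e-05 · 143.1 · 4.540 / 5.236e+08 = 3.547e-11 m³.
Depth of wear h = V/A = 3.547e-11 / 7.393e-06 = 4.799e-06 m.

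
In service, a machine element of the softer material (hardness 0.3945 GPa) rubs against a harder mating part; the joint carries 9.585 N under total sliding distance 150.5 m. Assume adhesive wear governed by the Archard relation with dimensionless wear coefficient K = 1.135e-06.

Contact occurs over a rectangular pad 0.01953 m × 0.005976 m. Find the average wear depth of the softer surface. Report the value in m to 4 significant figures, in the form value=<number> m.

The intermediates are shown rounded, and every step holds full precision — rounded once at the end, at four significant figures.
Convert: Hardness H = 0.3945 GPa = 3.945e+08 Pa.
Convert: Contact area A = 0.01953 m × 0.005976 m = 1.167e-04 m².
Working in SI base units: W = 9.585 N, H = 3.945e+08 Pa, K = 1.135e-06.
Worn volume V = K·W·L/H = 1.135e-06 · 9.585 · 150.5 / 3.945e+08 = 4.150e-12 m³.
Mean wear depth h = V/A = 4.150e-12 / 1.167e-04 = 3.556e-08 m.

value=3.556e-08 m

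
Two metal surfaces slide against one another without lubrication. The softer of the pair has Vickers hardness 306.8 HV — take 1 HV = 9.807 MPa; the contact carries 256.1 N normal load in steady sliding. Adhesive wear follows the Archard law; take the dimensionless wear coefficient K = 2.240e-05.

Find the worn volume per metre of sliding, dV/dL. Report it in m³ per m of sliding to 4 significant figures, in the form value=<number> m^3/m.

Intermediate values are displayed rounded — every step keeps exact precision; one final rounding to four significant digits.
Hardness H = 306.8 HV × 9.807 MPa/HV = 3009 MPa = 3.009e+09 Pa.
In SI base units: W = 256.1 N, H = 3.009e+09 Pa, K = 2.240e-05.
The wear rate dV/dL = K·W/H, so: 2.240e-05 · 256.1 / 3.009e+09 = 1.907e-12 m³/m.

value=1.907e-12 m^3/m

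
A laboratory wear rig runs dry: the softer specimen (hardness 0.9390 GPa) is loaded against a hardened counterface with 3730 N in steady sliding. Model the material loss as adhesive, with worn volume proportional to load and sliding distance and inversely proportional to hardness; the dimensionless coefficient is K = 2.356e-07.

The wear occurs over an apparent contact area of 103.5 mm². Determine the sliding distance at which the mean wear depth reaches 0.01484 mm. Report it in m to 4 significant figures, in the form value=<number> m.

Intermediates are printed rounded — all working math runs at exact precision. Rounded once at the end to four significant digits.
Hardness H = 0.9390 GPa = 9.390e+08 Pa.
Contact area A = 103.5 mm² = 1.035e-04 m².
Depth limit h_lim = 0.01484 mm = 1.484e-05 m.
In SI base units, W = 3730 N, H = 9.390e+08 Pa, K = 2.356e-07.
Wearable volume V_lim = h_lim·A = 1.484e-05 · 1.035e-04 = 1.536e-09 m³.
Life L = V_lim·H/(K·W) = 1.536e-09 · 9.390e+08 / (2.356e-07 · 3730) = 1641 m.

value=1641 m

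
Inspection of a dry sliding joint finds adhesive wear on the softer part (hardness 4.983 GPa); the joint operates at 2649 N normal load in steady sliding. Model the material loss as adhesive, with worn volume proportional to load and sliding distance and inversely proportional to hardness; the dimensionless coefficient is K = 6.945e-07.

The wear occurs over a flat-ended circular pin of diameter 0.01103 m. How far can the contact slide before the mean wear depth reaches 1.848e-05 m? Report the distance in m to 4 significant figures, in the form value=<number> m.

value=4783 m

Each operation runs at full precision — intermediates are displayed rounded — a lone final rounding to four significant digits.
Hardness H = 4.983 GPa = 4.983e+09 Pa.
Contact area A = π·d²/4 = π·(0.01103 m)²/4 = 9.555e-05 m².
Restated in SI base units: W = 2649 N, H = 4.983e+09 Pa, K = 6.945e-07.
Allowed volume V_lim = h_lim·A = 1.848e-05 · 9.555e-05 = 1.766e-09 m³.
Sliding life L = V_lim·H/(K·W) = 1.766e-09 · 4.983e+09 / (6.945e-07 · 2649) = 4783 m.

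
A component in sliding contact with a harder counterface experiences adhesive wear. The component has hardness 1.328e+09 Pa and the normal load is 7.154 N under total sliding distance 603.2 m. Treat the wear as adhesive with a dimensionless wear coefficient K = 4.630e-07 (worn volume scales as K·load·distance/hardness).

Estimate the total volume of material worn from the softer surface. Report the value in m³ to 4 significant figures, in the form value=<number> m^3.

value=1.505e-12 m^3

Intermediates are printed rounded, and all working math runs at full precision — one final rounding: four significant digits.
Restated in SI base units: W = 7.154 N, H = 1.328e+09 Pa, K = 4.630e-07.
Archard relation: V = K·W·L/H = 4.630e-07 · 7.154 · 603.2 / 1.328e+09 = 1.505e-12 m³.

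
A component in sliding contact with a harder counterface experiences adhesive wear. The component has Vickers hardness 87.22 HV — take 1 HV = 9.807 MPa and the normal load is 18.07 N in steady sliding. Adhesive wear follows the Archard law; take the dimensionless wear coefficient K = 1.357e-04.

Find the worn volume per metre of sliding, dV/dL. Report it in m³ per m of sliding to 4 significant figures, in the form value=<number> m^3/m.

value=2.867e-12 m^3/m

The algebra holds full float precision; intermediates are shown rounded, and a single final rounding to four significant figures.
Convert: Hardness H = 87.22 HV × 9.807 MPa/HV = 855.4 MPa = 8.554e+08 Pa.
As SI base values: W = 18.07 N, H = 8.554e+08 Pa, K = 1.357e-04.
Rate of wear dV/dL = K·W/H, so: 1.357e-04 · 18.07 / 8.554e+08 = 2.867e-12 m³/m.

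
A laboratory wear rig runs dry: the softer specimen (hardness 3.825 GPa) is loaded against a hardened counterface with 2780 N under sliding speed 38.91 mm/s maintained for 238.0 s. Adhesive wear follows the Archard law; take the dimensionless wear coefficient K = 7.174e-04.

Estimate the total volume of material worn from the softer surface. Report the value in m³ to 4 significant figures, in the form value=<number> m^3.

Intermediate values are shown rounded, and all arithmetic keeps exact precision — rounded once at the end to four significant digits.
Sliding speed v = 38.91 mm/s = 0.03891 m/s. Sliding distance L = v·t = 0.03891 m/s × 238.0 s = 9.261 m.
Hardness H = 3.825 GPa = 3.825e+09 Pa.
SI base units throughout: W = 2780 N, H = 3.825e+09 Pa, K = 7.174e-04.
Wear volume V = K·W·L/H = 7.174e-04 · 2780 · 9.261 / 3.825e+09 = 4.829e-09 m³.

value=4.829e-09 m^3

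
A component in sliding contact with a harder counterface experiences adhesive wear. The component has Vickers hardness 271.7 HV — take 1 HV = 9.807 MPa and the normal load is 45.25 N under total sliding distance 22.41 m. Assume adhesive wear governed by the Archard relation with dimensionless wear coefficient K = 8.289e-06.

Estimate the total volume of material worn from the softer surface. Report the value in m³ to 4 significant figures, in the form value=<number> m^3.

value=3.155e-12 m^3

Shown intermediates are rounded; all arithmetic carries full precision; rounded once at the end to 4 significant digits.
Convert: Hardness H = 271.7 HV × 9.807 MPa/HV = 2665 MPa = 2.665e+09 Pa.
Collected in SI base units: W = 45.25 N, H = 2.665e+09 Pa, K = 8.289e-06.
Archard volume V = K·W·L/H = 8.289e-06 · 45.25 · 22.41 / 2.665e+09 = 3.155e-12 m³.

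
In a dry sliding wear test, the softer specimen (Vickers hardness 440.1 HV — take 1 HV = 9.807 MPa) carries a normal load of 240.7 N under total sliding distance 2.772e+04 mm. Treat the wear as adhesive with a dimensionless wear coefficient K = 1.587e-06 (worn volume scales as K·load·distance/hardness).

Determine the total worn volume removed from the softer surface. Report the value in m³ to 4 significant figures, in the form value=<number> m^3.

The algebra runs at full float precision; intermediate values are printed rounded, and one final rounding, at four significant digits.
Distance covered L = 2.772e+04 mm = 27.72 m.
Hardness H = 440.1 HV × 9.807 MPa/HV = 4316 MPa = 4.316e+09 Pa.
In SI base units: W = 240.7 N, H = 4.316e+09 Pa, K = 1.587e-06.
Archard relation: V = K·W·L/H = 1.587e-06 · 240.7 · 27.72 / 4.316e+09 = 2.453e-12 m³.

value=2.453e-12 m^3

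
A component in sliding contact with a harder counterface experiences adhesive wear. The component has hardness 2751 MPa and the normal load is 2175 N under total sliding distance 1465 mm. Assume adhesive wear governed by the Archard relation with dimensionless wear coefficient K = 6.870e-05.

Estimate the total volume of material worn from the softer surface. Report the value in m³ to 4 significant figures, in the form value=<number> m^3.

The intermediates are shown rounded — every step carries full float precision. Rounded once at the end: 4 significant digits.
Convert: Distance covered L = 1465 mm = 1.465 m.
Convert: Hardness H = 2751 MPa = 2.751e+09 Pa.
In SI base units: W = 2175 N, H = 2.751e+09 Pa, K = 6.870e-05.
By Archard's law, V = K·W·L/H = 6.870e-05 · 2175 · 1.465 / 2.751e+09 = 7.957e-11 m³.

value=7.957e-11 m^3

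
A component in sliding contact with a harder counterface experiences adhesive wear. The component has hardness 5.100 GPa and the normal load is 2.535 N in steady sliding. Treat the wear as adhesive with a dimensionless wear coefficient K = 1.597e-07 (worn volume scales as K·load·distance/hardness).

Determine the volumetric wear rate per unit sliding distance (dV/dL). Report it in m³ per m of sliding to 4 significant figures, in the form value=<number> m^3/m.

Intermediate values are printed rounded — every step carries full float precision, and rounded just once: four significant digits.
Hardness H = 5.100 GPa = 5.100e+09 Pa.
In SI base units, W = 2.535 N, H = 5.100e+09 Pa, K = 1.597e-07.
Volumetric rate dV/dL = K·W/H (no L dependence): 1.597e-07 · 2.535 / 5.100e+09 = 7.938e-17 m³/m.

value=7.938e-17 m^3/m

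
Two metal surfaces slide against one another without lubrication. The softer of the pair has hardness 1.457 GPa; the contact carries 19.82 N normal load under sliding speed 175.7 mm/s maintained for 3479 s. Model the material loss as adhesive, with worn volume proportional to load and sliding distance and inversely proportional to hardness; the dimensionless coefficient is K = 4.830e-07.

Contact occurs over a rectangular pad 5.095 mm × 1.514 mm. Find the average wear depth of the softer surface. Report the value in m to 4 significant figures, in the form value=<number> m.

Each operation carries exact precision. Intermediate values are displayed rounded, and a single final rounding: 4 significant digits.
Sliding speed v = 175.7 mm/s = 0.1757 m/s. Total distance L = v·t = 0.1757 m/s × 3479 s = 611.3 m.
Hardness H = 1.457 GPa = 1.457e+09 Pa.
Pad sides 5.095 mm × 1.514 mm = 0.005095 m × 0.001514 m. Contact area A = 0.005095 m × 0.001514 m = 7.714e-06 m².
Expressed in SI base units: W = 19.82 N, H = 1.457e+09 Pa, K = 4.830e-07.
Archard relation: V = K·W·L/H = 4.830e-07 · 19.82 · 611.3 / 1.457e+09 = 4.016e-12 m³.
Mean depth h = V/A = 4.016e-12 / 7.714e-06 = 5.207e-07 m.

value=5.207e-07 m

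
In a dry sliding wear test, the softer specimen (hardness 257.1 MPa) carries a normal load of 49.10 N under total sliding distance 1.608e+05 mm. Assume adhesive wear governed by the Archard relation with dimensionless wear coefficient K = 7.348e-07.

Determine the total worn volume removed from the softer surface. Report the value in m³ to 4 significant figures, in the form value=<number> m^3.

Each operation maintains full precision, and intermediates appear rounded — rounded once at the end, at four significant digits.
Path length L = 1.608e+05 mm = 160.8 m.
Hardness H = 257.1 MPa = 2.571e+08 Pa.
Expressed in SI base units: W = 49.10 N, H = 2.571e+08 Pa, K = 7.348e-07.
Apply Archard: V = K·W·L/H = 7.348e-07 · 49.10 · 160.8 / 2.571e+08 = 2.256e-11 m³.

value=2.256e-11 m^3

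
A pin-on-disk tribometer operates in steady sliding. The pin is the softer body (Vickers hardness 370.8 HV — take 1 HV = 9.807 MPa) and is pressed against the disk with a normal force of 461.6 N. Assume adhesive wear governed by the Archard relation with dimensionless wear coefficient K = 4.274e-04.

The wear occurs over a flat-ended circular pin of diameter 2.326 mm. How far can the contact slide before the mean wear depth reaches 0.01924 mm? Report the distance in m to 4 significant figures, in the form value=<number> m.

value=1.507 m

All arithmetic carries full float precision — printed values are rounded, and a single final rounding to 4 significant figures.
Convert: Hardness H = 370.8 HV × 9.807 MPa/HV = 3636 MPa = 3.636e+09 Pa.
Convert: Pin diameter d = 2.326 mm = 0.002326 m. Contact area A = π·d²/4 = π·(0.002326 m)²/4 = 4.249e-06 m².
Convert: Depth limit h_lim = 0.01924 mm = 1.924e-05 m.
As SI base values: W = 461.6 N, H = 3.636e+09 Pa, K = 4.274e-04.
Limit volume V_lim = h_lim·A = 1.924e-05 · 4.249e-06 = 8.176e-11 m³.
Sliding life L = V_lim·H/(K·W) = 8.176e-11 · 3.636e+09 / (4.274e-04 · 461.6) = 1.507 m.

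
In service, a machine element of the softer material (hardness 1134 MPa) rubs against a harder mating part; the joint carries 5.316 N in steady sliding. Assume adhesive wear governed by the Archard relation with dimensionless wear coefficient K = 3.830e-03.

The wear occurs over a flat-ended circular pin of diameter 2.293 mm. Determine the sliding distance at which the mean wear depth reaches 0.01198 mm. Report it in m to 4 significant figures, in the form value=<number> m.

All arithmetic keeps exact precision; intermediates appear rounded. Rounded once at the end: 4 significant figures.
Hardness H = 1134 MPa = 1.134e+09 Pa.
Pin diameter d = 2.293 mm = 0.002293 m. Contact area A = π·d²/4 = π·(0.002293 m)²/4 = 4.130e-06 m².
Depth limit h_lim = 0.01198 mm = 1.198e-05 m.
Expressed in SI base units: W = 5.316 N, H = 1.134e+09 Pa, K = 3.830e-03.
Wearable volume V_lim = h_lim·A = 1.198e-05 · 4.130e-06 = 4.947e-11 m³.
Life L = V_lim·H/(K·W) = 4.947e-11 · 1.134e+09 / (3.830e-03 · 5.316) = 2.755 m.

value=2.755 m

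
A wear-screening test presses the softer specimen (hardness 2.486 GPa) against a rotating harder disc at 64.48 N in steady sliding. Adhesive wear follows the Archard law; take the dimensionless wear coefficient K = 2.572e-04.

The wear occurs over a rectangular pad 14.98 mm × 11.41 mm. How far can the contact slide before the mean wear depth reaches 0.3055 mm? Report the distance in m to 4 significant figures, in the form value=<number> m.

Intermediates appear rounded. All arithmetic carries exact precision. Rounded once at the end: 4 significant figures.
Convert: Hardness H = 2.486 GPa = 2.486e+09 Pa.
Convert: Pad sides 14.98 mm × 11.41 mm = 0.01498 m × 0.01141 m. Contact area A = 0.01498 m × 0.01141 m = 1.709e-04 m².
Convert: Depth limit h_lim = 0.3055 mm = 3.055e-04 m.
In SI base units: W = 64.48 N, H = 2.486e+09 Pa, K = 2.572e-04.
Permissible volume V_lim = h_lim·A = 3.055e-04 · 1.709e-04 = 5.222e-08 m³.
Inverting, life L = V_lim·H/(K·W) = 5.222e-08 · 2.486e+09 / (2.572e-04 · 64.48) = 7827 m.

value=7827 m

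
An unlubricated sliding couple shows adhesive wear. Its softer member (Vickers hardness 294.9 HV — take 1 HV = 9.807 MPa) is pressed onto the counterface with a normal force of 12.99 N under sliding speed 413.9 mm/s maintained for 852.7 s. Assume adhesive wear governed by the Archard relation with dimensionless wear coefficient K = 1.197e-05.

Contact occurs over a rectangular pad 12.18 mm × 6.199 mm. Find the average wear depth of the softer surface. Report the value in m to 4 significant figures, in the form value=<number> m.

value=2.513e-07 m

Each operation carries full precision; quoted intermediates are rounded; a single final rounding to 4 significant digits.
Sliding speed v = 413.9 mm/s = 0.4139 m/s. Path length L = v·t = 0.4139 m/s × 852.7 s = 352.9 m.
Hardness H = 294.9 HV × 9.807 MPa/HV = 2892 MPa = 2.892e+09 Pa.
Pad sides 12.18 mm × 6.199 mm = 0.01218 m × 0.006199 m. Contact area A = 0.01218 m × 0.006199 m = 7.550e-05 m².
As SI base values: W = 12.99 N, H = 2.892e+09 Pa, K = 1.197e-05.
Volume removed: V = K·W·L/H = 1.197e-05 · 12.99 · 352.9 / 2.892e+09 = 1.898e-11 m³.
Mean depth h = V/A = 1.898e-11 / 7.550e-05 = 2.513e-07 m.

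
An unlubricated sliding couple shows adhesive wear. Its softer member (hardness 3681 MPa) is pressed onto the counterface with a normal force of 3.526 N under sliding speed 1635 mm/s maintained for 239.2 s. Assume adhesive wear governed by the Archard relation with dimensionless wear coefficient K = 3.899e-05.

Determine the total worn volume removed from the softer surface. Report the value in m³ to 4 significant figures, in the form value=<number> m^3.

Every step carries full precision; printed values are rounded. Rounded once at the end: four significant digits.
Convert: Sliding speed v = 1635 mm/s = 1.635 m/s. Distance covered L = v·t = 1.635 m/s × 239.2 s = 391.1 m.
Convert: Hardness H = 3681 MPa = 3.681e+09 Pa.
In SI base units: W = 3.526 N, H = 3.681e+09 Pa, K = 3.899e-05.
Archard volume V = K·W·L/H = 3.899e-05 · 3.526 · 391.1 / 3.681e+09 = 1.461e-11 m³.

value=1.461e-11 m^3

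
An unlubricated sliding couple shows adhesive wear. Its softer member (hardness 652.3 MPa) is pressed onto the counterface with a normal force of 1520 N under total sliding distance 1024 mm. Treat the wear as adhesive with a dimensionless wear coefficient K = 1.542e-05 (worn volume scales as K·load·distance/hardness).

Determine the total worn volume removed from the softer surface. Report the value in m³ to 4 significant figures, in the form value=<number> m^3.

value=3.679e-11 m^3

All working math carries full precision; intermediates are printed rounded, and one last rounding to four significant figures.
Distance covered L = 1024 mm = 1.024 m.
Hardness H = 652.3 MPa = 6.523e+08 Pa.
As SI base values: W = 1520 N, H = 6.523e+08 Pa, K = 1.542e-05.
Worn volume V = K·W·L/H = 1.542e-05 · 1520 · 1.024 / 6.523e+08 = 3.679e-11 m³.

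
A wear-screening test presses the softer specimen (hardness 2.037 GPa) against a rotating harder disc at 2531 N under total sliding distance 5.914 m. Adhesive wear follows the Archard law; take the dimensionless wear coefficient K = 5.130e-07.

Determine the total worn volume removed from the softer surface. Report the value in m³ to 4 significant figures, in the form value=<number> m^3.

The algebra keeps full precision — intermediate values are shown rounded — rounded just once, at 4 significant figures.
Hardness H = 2.037 GPa = 2.037e+09 Pa.
Collected in SI base units: W = 2531 N, H = 2.037e+09 Pa, K = 5.130e-07.
Wear volume V = K·W·L/H = 5.130e-07 · 2531 · 5.914 / 2.037e+09 = 3.770e-12 m³.

value=3.770e-12 m^3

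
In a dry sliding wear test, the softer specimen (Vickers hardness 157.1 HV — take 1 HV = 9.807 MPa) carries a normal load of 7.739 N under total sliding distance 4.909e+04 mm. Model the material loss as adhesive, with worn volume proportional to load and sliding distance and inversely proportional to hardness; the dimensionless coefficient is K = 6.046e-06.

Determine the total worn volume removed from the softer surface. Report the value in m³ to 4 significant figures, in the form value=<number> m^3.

Printed values are rounded. Each operation runs at full precision, and one last rounding to four significant figures.
Convert: Total distance L = 4.909e+04 mm = 49.09 m.
Convert: Hardness H = 157.1 HV × 9.807 MPa/HV = 1541 MPa = 1.541e+09 Pa.
As SI base values: W = 7.739 N, H = 1.541e+09 Pa, K = 6.046e-06.
Volume removed: V = K·W·L/H = 6.046e-06 · 7.739 · 49.09 / 1.541e+09 = 1.491e-12 m³.

value=1.491e-12 m^3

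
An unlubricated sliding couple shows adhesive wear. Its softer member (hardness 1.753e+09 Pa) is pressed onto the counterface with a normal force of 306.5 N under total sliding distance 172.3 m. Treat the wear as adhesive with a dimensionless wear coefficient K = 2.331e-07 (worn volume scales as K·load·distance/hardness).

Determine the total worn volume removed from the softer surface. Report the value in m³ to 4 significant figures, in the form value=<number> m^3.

All arithmetic holds full float precision; shown intermediates are rounded, and a lone final rounding, at 4 significant figures.
As SI base values: W = 306.5 N, H = 1.753e+09 Pa, K = 2.331e-07.
Archard relation: V = K·W·L/H = 2.331e-07 · 306.5 · 172.3 / 1.753e+09 = 7.022e-12 m³.

value=7.022e-12 m^3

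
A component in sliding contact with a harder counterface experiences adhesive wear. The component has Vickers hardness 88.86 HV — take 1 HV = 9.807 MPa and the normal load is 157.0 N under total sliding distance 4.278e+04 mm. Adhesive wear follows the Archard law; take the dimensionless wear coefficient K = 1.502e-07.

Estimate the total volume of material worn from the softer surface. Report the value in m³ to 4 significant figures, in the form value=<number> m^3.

value=1.158e-12 m^3

Each operation carries full float precision; the intermediates are displayed rounded; one last rounding: four significant digits.
Total distance L = 4.278e+04 mm = 42.78 m.
Hardness H = 88.86 HV × 9.807 MPa/HV = 871.5 MPa = 8.715e+08 Pa.
SI base units throughout: W = 157.0 N, H = 8.715e+08 Pa, K = 1.502e-07.
Volume removed: V = K·W·L/H = 1.502e-07 · 157.0 · 42.78 / 8.715e+08 = 1.158e-12 m³.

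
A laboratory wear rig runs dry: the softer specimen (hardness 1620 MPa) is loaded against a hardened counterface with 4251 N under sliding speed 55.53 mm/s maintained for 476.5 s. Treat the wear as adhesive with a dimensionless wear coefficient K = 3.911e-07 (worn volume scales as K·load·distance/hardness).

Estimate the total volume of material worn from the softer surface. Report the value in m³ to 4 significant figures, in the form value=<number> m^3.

Intermediate values are shown rounded, and the computation keeps exact precision — rounded just once: 4 significant digits.
Sliding speed v = 55.53 mm/s = 0.05553 m/s. Distance covered L = v·t = 0.05553 m/s × 476.5 s = 26.46 m.
Hardness H = 1620 MPa = 1.620e+09 Pa.
SI base units throughout: W = 4251 N, H = 1.620e+09 Pa, K = 3.911e-07.
The Archard volume V = K·W·L/H = 3.911e-07 · 4251 · 26.46 / 1.620e+09 = 2.716e-11 m³.

value=2.716e-11 m^3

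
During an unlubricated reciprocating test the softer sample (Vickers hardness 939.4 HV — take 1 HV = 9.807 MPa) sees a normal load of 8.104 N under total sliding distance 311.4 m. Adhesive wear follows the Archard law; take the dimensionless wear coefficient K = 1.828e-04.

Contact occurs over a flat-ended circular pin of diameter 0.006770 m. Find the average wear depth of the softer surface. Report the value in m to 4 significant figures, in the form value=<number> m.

value=1.391e-06 m

The intermediates are printed rounded — all arithmetic holds full float precision. Rounded just once to 4 significant digits.
Hardness H = 939.4 HV × 9.807 MPa/HV = 9213 MPa = 9.213e+09 Pa.
Contact area A = π·d²/4 = π·(0.006770 m)²/4 = 3.600e-05 m².
As SI base values: W = 8.104 N, H = 9.213e+09 Pa, K = 1.828e-04.
Archard relation: V = K·W·L/H = 1.828e-04 · 8.104 · 311.4 / 9.213e+09 = 5.007e-11 m³.
Depth h = V/A = 5.007e-11 / 3.600e-05 = 1.391e-06 m.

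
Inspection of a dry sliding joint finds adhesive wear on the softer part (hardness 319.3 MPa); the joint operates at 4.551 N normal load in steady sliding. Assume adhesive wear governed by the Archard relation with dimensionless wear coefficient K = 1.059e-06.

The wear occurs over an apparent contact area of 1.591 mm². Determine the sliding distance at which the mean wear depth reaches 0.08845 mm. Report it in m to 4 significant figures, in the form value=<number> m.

All arithmetic keeps exact precision — the intermediates are printed rounded, and a lone final rounding to four significant digits.
Hardness H = 319.3 MPa = 3.193e+08 Pa.
Contact area A = 1.591 mm² = 1.591e-06 m².
Depth limit h_lim = 0.08845 mm = 8.845e-05 m.
Expressed in SI base units: W = 4.551 N, H = 3.193e+08 Pa, K = 1.059e-06.
Volume at the limit: V_lim = h_lim·A = 8.845e-05 · 1.591e-06 = 1.407e-10 m³.
Thus life L = V_lim·H/(K·W) = 1.407e-10 · 3.193e+08 / (1.059e-06 · 4.551) = 9323 m.

value=9323 m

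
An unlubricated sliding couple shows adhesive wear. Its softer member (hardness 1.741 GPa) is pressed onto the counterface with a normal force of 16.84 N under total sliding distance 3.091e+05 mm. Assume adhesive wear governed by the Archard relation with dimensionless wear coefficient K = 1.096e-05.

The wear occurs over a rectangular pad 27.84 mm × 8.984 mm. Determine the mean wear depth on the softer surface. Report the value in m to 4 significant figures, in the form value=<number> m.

value=1.310e-07 m

All working math runs at exact precision — shown intermediates are rounded. Rounded just once, at four significant digits.
Path length L = 3.091e+05 mm = 309.1 m.
Hardness H = 1.741 GPa = 1.741e+09 Pa.
Pad sides 27.84 mm × 8.984 mm = 0.02784 m × 0.008984 m. Contact area A = 0.02784 m × 0.008984 m = 2.501e-04 m².
Collected in SI base units: W = 16.84 N, H = 1.741e+09 Pa, K = 1.096e-05.
Wear volume V = K·W·L/H = 1.096e-05 · 16.84 · 309.1 / 1.741e+09 = 3.277e-11 m³.
Average depth h = V/A = 3.277e-11 / 2.501e-04 = 1.310e-07 m.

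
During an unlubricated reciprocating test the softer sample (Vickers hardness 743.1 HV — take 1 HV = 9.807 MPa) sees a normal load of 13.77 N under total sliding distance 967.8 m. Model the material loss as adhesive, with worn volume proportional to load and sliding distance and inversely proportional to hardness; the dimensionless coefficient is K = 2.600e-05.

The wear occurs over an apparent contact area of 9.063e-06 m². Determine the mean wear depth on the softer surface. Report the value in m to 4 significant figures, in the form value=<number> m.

value=5.246e-06 m

Intermediates appear rounded — every step keeps full precision, and a lone final rounding: 4 significant digits.
Convert: Hardness H = 743.1 HV × 9.807 MPa/HV = 7288 MPa = 7.288e+09 Pa.
SI base units throughout: W = 13.77 N, H = 7.288e+09 Pa, K = 2.600e-05.
Archard relation: V = K·W·L/H = 2.600e-05 · 13.77 · 967.8 / 7.288e+09 = 4.755e-11 m³.
Wear depth h = V/A = 4.755e-11 / 9.063e-06 = 5.246e-06 m.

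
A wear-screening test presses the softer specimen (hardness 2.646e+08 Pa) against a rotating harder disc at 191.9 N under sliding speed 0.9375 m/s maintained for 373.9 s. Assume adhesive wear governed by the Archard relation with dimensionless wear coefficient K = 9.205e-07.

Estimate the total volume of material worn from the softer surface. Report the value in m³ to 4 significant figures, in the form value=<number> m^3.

The intermediates appear rounded — all arithmetic holds full float precision; a single final rounding: 4 significant digits.
Convert: Total distance L = v·t = 0.9375 m/s × 373.9 s = 350.5 m.
As SI base values: W = 191.9 N, H = 2.646e+08 Pa, K = 9.205e-07.
Archard volume V = K·W·L/H = 9.205e-07 · 191.9 · 350.5 / 2.646e+08 = 2.340e-10 m³.

value=2.340e-10 m^3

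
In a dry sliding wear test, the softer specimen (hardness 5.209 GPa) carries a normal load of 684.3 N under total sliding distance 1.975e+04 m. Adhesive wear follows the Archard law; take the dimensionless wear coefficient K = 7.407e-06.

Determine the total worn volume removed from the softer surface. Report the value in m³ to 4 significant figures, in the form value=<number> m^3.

value=1.922e-08 m^3

The intermediates are shown rounded. Every step carries full precision, and a single final rounding: 4 significant figures.
Hardness H = 5.209 GPa = 5.209e+09 Pa.
As SI base values: W = 684.3 N, H = 5.209e+09 Pa, K = 7.407e-06.
The Archard volume V = K·W·L/H = 7.407e-06 · 684.3 · 1.975e+04 / 5.209e+09 = 1.922e-08 m³.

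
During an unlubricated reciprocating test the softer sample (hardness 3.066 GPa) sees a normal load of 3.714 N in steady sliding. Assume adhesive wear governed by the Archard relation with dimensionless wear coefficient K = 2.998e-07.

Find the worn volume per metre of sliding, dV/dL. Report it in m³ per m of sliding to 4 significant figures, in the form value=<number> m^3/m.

value=3.632e-16 m^3/m

All working math maintains full precision — printed values are rounded; a lone final rounding: four significant figures.
Convert: Hardness H = 3.066 GPa = 3.066e+09 Pa.
Expressed in SI base units: W = 3.714 N, H = 3.066e+09 Pa, K = 2.998e-07.
Rate of wear dV/dL = K·W/H, so: 2.998e-07 · 3.714 / 3.066e+09 = 3.632e-16 m³/m.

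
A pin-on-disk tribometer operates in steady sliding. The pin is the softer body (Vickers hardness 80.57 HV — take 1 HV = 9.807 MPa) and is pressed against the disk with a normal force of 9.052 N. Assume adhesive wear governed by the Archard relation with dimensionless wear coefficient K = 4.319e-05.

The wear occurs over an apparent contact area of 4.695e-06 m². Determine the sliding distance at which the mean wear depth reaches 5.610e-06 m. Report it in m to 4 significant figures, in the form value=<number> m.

Shown intermediates are rounded; all arithmetic runs at exact precision; one last rounding, at four significant digits.
Convert: Hardness H = 80.57 HV × 9.807 MPa/HV = 790.1 MPa = 7.901e+08 Pa.
As SI base values: W = 9.052 N, H = 7.901e+08 Pa, K = 4.319e-05.
Wearable volume V_lim = h_lim·A = 5.610e-06 · 4.695e-06 = 2.634e-11 m³.
Life L = V_lim·H/(K·W) = 2.634e-11 · 7.901e+08 / (4.319e-05 · 9.052) = 53.23 m.

value=53.23 m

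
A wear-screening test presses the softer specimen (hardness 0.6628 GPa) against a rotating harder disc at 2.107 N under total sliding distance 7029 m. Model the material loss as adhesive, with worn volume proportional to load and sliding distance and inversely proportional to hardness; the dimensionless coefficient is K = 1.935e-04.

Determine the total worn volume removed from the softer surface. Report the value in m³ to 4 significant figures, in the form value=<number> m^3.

The computation carries exact precision; intermediate values appear rounded; a lone final rounding, at 4 significant figures.
Hardness H = 0.6628 GPa = 6.628e+08 Pa.
SI base units throughout: W = 2.107 N, H = 6.628e+08 Pa, K = 1.935e-04.
The Archard volume V = K·W·L/H = 1.935e-04 · 2.107 · 7029 / 6.628e+08 = 4.324e-09 m³.

value=4.324e-09 m^3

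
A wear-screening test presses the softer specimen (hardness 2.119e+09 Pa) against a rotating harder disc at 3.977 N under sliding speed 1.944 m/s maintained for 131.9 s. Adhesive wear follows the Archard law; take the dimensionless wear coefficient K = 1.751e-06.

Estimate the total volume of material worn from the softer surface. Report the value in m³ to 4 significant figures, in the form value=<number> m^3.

value=8.427e-13 m^3

Intermediate values appear rounded — the computation carries exact precision, and one last rounding to four significant digits.
The distance L = v·t = 1.944 m/s × 131.9 s = 256.4 m.
Restated in SI base units: W = 3.977 N, H = 2.119e+09 Pa, K = 1.751e-06.
By Archard's law, V = K·W·L/H = 1.751e-06 · 3.977 · 256.4 / 2.119e+09 = 8.427e-13 m³.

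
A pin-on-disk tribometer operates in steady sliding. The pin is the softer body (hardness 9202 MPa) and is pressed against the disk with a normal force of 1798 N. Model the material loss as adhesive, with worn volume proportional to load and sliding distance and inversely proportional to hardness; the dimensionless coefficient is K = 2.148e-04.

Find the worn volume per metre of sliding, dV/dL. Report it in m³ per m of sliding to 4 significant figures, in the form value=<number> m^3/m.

value=4.197e-11 m^3/m

Intermediates are shown rounded, and each operation keeps exact precision, and rounded once at the end to 4 significant digits.
Hardness H = 9202 MPa = 9.202e+09 Pa.
As SI base values: W = 1798 N, H = 9.202e+09 Pa, K = 2.148e-04.
Wear rate dV/dL = K·W/H, so: 2.148e-04 · 1798 / 9.202e+09 = 4.197e-11 m³/m.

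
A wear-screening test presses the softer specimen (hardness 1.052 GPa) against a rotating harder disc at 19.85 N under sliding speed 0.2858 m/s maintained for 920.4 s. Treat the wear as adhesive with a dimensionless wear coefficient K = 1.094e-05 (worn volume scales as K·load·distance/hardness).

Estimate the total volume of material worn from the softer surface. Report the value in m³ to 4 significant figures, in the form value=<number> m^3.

The algebra keeps full precision, and printed values are rounded — a single final rounding, at 4 significant figures.
Convert: Distance L = v·t = 0.2858 m/s × 920.4 s = 263.1 m.
Convert: Hardness H = 1.052 GPa = 1.052e+09 Pa.
Collected in SI base units: W = 19.85 N, H = 1.052e+09 Pa, K = 1.094e-05.
Archard volume V = K·W·L/H = 1.094e-05 · 19.85 · 263.1 / 1.052e+09 = 5.430e-11 m³.

value=5.430e-11 m^3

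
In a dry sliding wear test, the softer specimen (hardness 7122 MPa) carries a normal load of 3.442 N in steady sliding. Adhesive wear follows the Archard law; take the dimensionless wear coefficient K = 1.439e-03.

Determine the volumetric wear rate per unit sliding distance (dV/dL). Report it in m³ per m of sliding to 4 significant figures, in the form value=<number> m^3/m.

Each operation keeps full float precision; printed values are rounded, and rounded just once to 4 significant digits.
Hardness H = 7122 MPa = 7.122e+09 Pa.
Working in SI base units: W = 3.442 N, H = 7.122e+09 Pa, K = 1.439e-03.
Wear rate dV/dL = K·W/H (independent of L): 1.439e-03 · 3.442 / 7.122e+09 = 6.955e-13 m³/m.

value=6.955e-13 m^3/m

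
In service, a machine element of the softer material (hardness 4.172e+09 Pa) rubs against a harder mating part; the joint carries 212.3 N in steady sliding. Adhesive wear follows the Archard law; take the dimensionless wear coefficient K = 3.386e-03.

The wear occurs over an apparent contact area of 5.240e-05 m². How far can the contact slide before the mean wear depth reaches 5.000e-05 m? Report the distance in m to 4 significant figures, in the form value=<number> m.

value=15.21 m

Intermediate values are printed rounded. Every step runs at full float precision, and rounded just once: four significant digits.
In SI base units, W = 212.3 N, H = 4.172e+09 Pa, K = 3.386e-03.
At the depth limit, V_lim = h_lim·A = 5.000e-05 · 5.240e-05 = 2.620e-09 m³.
Thus life L = V_lim·H/(K·W) = 2.620e-09 · 4.172e+09 / (3.386e-03 · 212.3) = 15.21 m.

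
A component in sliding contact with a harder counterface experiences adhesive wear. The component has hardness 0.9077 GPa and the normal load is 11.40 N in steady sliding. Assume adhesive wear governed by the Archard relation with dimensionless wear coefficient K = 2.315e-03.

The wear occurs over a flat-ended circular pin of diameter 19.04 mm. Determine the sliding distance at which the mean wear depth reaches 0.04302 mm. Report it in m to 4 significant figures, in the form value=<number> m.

value=421.3 m

All arithmetic runs at exact precision; intermediates are printed rounded. Rounded once at the end: 4 significant figures.
Hardness H = 0.9077 GPa = 9.077e+08 Pa.
Pin diameter d = 19.04 mm = 0.01904 m. Contact area A = π·d²/4 = π·(0.01904 m)²/4 = 2.847e-04 m².
Depth limit h_lim = 0.04302 mm = 4.302e-05 m.
Working in SI base units: W = 11.40 N, H = 9.077e+08 Pa, K = 2.315e-03.
At the depth limit, V_lim = h_lim·A = 4.302e-05 · 2.847e-04 = 1.225e-08 m³.
Thus life L = V_lim·H/(K·W) = 1.225e-08 · 9.077e+08 / (2.315e-03 · 11.40) = 421.3 m.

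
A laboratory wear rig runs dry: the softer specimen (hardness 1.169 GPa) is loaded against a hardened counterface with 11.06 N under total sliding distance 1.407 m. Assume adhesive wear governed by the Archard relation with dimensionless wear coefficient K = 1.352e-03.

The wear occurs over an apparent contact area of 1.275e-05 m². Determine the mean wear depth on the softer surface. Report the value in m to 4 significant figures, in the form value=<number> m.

Shown intermediates are rounded. Each operation holds full float precision — rounded once at the end to four significant figures.
Convert: Hardness H = 1.169 GPa = 1.169e+09 Pa.
Restated in SI base units: W = 11.06 N, H = 1.169e+09 Pa, K = 1.352e-03.
Volume removed: V = K·W·L/H = 1.352e-03 · 11.06 · 1.407 / 1.169e+09 = 1.800e-11 m³.
Depth h = V/A = 1.800e-11 / 1.275e-05 = 1.412e-06 m.

value=1.412e-06 m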